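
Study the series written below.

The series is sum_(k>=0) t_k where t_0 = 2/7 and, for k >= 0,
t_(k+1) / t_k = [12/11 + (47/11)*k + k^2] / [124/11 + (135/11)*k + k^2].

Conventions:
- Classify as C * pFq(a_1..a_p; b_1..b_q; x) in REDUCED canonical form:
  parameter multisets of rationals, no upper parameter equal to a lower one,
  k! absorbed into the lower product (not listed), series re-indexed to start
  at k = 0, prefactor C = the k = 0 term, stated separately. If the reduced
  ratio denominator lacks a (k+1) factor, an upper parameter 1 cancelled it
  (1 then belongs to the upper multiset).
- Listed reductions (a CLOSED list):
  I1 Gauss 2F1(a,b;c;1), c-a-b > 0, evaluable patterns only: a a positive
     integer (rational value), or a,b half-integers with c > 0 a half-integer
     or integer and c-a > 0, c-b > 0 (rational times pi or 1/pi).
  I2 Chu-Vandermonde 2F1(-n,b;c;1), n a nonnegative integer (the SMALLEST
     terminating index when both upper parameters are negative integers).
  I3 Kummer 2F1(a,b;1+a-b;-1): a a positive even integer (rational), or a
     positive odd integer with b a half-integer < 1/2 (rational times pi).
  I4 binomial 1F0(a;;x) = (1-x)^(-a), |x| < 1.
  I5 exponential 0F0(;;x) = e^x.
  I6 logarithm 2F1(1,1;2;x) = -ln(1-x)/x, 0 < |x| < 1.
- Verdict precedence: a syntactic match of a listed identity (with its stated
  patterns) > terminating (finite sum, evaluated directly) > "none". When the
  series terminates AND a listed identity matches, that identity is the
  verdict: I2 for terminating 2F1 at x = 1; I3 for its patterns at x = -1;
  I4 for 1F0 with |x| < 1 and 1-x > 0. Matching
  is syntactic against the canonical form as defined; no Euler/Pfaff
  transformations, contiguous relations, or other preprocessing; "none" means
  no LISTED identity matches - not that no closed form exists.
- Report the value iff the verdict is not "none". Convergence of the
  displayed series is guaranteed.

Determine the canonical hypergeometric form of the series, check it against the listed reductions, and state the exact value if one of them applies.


x = 1 here; the reduced form reads 2F1, upper {3/11, 4}, lower {124/11}, C = 2/7. Verdict (x = 1): Gauss (I1, integer-parameter pattern) applies (x = 1: the Gamma ratio telescopes since c-a-b = 7 > 0 and a = 4 in Z>0). Sum: 99892/307461.

Key step: with t_0 = 2/7, factor the ratio over Q (C = 2/7): negated roots = parameters.
Ratio: r(k) = 1 * (k+3/11) (k+4) / [(k+124/11) (k+1)] - poly over poly, x = 1 from leading terms; C = 2/7 at k = 0.


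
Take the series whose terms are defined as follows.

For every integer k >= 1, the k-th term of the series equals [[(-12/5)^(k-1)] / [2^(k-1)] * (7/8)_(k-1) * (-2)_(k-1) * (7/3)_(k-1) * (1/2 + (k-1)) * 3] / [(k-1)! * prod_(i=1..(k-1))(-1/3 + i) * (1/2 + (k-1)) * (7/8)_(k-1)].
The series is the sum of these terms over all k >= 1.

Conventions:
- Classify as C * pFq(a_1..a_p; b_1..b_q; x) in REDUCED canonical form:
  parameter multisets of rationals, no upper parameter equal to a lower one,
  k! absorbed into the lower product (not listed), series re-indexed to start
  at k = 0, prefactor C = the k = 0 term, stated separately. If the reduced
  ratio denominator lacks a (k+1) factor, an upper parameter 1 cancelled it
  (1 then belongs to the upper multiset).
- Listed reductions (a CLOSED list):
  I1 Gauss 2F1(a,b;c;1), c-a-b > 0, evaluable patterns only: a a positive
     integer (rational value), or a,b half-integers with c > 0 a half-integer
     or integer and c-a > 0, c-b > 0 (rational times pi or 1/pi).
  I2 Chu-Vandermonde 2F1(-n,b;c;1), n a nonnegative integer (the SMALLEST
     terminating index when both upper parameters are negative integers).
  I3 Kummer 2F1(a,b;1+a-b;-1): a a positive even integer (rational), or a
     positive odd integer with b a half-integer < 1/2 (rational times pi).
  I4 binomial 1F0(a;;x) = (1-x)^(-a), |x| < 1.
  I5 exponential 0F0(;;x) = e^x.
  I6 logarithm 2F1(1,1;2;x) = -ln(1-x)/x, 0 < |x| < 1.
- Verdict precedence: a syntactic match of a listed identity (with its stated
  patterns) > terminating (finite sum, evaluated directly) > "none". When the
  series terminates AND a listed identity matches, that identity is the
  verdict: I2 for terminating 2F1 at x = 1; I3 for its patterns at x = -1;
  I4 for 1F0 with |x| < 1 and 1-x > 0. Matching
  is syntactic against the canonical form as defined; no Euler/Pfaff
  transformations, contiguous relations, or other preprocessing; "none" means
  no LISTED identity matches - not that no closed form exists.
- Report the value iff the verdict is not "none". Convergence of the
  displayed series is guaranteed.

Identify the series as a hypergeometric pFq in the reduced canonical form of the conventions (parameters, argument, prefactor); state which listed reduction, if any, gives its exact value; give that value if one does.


Prefactor 3, argument -6/5: 2F1 with upper {-2, 7/3} over lower {2/3}. Verdict: terminating at k = 2: the factor (-2)_k kills every later term; summing the 3 survivors is exact. Value: 1461/25.

Key step: t_0 = 3 here, and the parameter 7/8 appears in both the upper and lower lists and cancels (alongside the other common factor).
Ratio: r(k) = (-6/5) * (k-2) (k+7/3) / [(k+2/3) (k+1)] - rational in k, leading ratio (-6/5); with t_0 = 3, classification follows.


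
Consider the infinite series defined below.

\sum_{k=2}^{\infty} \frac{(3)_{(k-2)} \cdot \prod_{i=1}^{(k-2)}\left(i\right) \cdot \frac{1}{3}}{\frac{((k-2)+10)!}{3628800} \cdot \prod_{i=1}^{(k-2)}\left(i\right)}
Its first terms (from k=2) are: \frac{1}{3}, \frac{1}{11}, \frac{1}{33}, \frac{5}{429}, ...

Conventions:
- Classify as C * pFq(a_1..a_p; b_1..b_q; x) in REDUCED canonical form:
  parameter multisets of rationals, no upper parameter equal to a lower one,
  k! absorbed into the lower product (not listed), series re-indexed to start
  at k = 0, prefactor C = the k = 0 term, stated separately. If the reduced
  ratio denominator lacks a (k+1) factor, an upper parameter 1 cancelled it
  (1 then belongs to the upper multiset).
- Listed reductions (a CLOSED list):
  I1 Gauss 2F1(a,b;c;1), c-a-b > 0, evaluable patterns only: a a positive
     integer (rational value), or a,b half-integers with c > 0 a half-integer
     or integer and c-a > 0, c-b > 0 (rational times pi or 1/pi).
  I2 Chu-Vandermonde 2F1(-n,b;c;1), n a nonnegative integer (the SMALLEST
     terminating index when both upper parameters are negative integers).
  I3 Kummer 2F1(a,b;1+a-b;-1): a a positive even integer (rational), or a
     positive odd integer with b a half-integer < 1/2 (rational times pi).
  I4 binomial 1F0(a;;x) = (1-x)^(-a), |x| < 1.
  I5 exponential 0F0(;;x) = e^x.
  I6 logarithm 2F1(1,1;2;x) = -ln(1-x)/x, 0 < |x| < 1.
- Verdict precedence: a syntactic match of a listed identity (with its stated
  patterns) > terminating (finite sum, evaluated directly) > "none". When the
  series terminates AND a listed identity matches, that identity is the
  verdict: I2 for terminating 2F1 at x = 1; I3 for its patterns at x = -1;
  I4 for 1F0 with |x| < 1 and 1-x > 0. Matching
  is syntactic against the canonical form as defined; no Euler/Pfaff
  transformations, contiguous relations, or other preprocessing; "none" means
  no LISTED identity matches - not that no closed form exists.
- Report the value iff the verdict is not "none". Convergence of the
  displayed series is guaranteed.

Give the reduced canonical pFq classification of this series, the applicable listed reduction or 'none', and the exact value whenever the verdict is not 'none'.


Classification (C = \frac{1}{3}): 2F1 with upper {1, 3}, lower {11}, argument x = 1. Verdict: Gauss (I1, integer-parameter pattern) fires (x = 1: the Gamma ratio telescopes since c-a-b = 7 > 0 and a = 1 in Z>0). Value: \frac{10}{21}.

Structural cue: x = 1 and the product of the first k integers (prefactor 1/3) is k!.
Consecutive-term ratio: r(k) = 1 * (k+1) (k+3) / [(k+11) (k+1)] - poly over poly, x = 1 from leading terms; C = \frac{1}{3} at k = 0.


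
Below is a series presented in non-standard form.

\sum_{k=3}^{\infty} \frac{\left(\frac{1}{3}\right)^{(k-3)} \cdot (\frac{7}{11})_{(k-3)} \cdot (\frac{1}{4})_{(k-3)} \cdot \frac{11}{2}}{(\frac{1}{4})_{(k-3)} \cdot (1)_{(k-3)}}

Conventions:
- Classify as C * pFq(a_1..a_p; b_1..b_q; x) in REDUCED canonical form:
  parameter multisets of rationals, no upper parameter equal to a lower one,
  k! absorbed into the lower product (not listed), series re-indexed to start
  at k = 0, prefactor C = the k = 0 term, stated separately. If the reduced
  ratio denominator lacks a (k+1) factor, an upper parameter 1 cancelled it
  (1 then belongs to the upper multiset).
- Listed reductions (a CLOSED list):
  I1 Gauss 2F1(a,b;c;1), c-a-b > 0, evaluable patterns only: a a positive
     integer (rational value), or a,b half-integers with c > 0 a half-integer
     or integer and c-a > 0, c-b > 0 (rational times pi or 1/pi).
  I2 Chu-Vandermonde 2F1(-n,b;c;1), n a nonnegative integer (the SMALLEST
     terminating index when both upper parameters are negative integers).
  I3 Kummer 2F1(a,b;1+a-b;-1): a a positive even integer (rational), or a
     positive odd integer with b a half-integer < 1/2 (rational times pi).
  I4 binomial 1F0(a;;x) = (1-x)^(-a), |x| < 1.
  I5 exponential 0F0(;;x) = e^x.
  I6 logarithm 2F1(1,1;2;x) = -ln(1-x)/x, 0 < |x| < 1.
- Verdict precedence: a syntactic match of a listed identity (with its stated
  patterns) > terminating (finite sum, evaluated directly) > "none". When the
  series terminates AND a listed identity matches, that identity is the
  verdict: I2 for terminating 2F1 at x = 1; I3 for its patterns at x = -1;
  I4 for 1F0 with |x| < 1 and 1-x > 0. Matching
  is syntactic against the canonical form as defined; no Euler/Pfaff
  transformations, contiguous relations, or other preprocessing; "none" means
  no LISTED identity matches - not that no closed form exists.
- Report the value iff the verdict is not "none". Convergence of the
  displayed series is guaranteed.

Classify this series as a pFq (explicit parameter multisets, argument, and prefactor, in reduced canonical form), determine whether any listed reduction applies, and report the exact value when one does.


Prefactor \frac{11}{2}, argument \frac{1}{3}: 1F0 with upper {\frac{7}{11}} over lower {-}. Verdict (x = \frac{1}{3}): the binomial series (I4) applies (the 1F0 binomial series: exponent -7/11, x = \frac{1}{3}). Value: \frac{11}{2} \cdot \left(\frac{2}{3}\right)^{-\frac{7}{11}}.

The tell: x = \frac{1}{3} and the parameter 1/4 appears in both the upper and lower lists and cancels.
Consecutive-term ratio: r(k) = \frac{1}{3} * (k+\frac{7}{11}) / [(k+1)] - rational; roots negated = parameters, x = \frac{1}{3}, C = \frac{11}{2}.


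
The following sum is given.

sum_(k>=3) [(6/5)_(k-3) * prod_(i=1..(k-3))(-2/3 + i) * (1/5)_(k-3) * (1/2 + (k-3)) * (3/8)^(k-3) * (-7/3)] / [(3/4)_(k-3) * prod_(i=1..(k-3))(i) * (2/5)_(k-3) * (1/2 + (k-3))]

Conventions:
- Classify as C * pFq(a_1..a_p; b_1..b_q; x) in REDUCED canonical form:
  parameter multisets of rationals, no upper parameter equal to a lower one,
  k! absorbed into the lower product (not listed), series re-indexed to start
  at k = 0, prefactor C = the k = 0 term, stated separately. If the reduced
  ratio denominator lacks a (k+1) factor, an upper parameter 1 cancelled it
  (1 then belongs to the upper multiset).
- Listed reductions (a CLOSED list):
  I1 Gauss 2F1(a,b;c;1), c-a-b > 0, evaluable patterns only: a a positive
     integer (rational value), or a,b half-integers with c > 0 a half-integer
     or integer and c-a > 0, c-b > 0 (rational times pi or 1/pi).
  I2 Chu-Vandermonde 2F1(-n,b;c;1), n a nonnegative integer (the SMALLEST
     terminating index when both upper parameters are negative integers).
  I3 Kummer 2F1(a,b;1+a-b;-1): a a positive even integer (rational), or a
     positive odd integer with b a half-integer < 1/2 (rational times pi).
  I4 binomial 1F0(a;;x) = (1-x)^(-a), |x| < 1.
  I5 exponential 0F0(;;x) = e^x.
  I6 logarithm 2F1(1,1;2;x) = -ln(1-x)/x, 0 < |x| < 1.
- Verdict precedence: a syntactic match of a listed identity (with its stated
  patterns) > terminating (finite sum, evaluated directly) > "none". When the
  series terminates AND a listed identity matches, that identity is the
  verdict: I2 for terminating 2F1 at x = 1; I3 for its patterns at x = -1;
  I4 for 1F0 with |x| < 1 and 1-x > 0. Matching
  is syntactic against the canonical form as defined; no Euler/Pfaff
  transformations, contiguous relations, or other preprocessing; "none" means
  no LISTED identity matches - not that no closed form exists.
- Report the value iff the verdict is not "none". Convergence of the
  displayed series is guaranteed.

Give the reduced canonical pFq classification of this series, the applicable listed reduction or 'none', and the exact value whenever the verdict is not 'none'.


With C = -7/3: the canonical form is 3F2(1/5, 1/3, 6/5; 2/5, 3/4; 3/8). Verdict: none. No listed pattern accepts 3F2(1/5, 1/3, 6/5; 2/5, 3/4; 3/8).

Key observation: x = (3/8) and the running product (C = -7/3, x = 3/8) telescopes to a rising factorial.
Adjacent-term ratio: r(k) = (3/8) * (k+1/5) (k+1/3) (k+6/5) / [(k+2/5) (k+3/4) (k+1)] - rational in k. x = (3/8); t_0 = -7/3; negate the roots.


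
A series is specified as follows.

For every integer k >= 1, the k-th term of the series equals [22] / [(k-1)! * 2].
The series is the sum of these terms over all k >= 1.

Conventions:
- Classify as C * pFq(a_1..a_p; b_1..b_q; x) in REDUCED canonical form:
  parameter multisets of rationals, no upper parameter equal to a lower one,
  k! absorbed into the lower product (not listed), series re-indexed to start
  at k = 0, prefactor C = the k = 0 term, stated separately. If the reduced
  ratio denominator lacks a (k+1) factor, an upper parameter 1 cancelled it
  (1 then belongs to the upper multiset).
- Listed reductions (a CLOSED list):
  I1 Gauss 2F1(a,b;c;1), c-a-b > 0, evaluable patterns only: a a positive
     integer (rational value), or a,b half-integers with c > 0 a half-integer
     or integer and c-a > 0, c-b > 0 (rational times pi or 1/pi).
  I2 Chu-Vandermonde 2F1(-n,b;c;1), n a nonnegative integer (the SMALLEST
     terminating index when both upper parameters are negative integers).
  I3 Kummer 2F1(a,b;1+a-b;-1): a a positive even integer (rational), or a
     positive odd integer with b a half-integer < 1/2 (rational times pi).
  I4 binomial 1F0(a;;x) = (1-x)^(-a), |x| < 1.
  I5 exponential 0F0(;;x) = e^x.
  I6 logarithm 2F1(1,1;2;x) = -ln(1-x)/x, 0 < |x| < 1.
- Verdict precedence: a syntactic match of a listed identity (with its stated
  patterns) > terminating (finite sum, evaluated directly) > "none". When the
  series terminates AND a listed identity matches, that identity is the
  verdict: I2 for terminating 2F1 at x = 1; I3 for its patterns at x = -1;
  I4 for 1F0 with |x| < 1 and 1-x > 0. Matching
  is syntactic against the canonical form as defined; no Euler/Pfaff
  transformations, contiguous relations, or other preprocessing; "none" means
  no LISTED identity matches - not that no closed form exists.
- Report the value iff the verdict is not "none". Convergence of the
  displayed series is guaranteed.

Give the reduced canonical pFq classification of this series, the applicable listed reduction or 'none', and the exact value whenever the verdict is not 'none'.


Prefactor 11, argument 1: 0F0 with upper {-} over lower {-}. Verdict (x = 1): the exponential series (I5) applies (the 0F0 exponential series at x = 1). Its exact value is 11 * e^(1).

Structural cue: t_0 being 11, the constant factors (prefactor 11) combine into one prefactor.
Step ratio: r(k) = 1 * 1 / [(k+1)] ; factor over Q: parameters, x = 1, and C = 11.


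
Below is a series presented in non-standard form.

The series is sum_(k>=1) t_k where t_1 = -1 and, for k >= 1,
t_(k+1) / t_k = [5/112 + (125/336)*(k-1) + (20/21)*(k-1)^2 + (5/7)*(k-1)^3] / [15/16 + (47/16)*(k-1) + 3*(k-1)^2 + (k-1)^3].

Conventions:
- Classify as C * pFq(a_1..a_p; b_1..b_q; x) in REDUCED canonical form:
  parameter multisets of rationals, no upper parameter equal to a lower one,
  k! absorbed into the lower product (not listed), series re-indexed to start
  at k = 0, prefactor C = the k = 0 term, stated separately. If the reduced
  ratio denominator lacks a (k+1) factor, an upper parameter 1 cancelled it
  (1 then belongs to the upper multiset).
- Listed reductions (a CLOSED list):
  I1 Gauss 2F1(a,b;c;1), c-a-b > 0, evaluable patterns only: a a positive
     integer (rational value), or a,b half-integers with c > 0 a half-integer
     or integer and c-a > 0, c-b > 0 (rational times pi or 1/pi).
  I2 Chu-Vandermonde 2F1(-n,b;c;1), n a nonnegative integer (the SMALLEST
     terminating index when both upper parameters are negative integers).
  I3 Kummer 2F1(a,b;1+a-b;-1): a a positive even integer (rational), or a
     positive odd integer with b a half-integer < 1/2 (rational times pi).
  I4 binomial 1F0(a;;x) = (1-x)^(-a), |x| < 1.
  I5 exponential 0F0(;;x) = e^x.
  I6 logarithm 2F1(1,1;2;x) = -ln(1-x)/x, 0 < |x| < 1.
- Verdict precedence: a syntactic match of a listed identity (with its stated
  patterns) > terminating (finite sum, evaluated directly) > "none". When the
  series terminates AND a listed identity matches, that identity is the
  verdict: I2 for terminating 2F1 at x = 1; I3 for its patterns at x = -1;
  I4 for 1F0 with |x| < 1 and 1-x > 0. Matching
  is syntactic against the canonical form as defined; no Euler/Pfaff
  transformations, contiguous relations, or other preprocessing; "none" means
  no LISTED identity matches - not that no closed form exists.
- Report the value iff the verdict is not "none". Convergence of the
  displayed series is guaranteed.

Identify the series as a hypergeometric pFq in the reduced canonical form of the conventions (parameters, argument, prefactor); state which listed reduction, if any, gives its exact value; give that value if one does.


At argument 5/7: a 2F1 with upper {1/4, 1/3}, lower {5/4}, scaled by C = -1. Verdict: none - at argument 5/7 the multisets {1/4, 1/3} ; {5/4} match no listed identity.

The tell: with t_0 = -1, the parameter 3/4 appears in both the upper and lower lists and cancels.
Consecutive-term ratio: r(k) = (5/7) * (k+1/4) (k+1/3) / [(k+5/4) (k+1)] - rational in k. x = (5/7); t_0 = -1; negate the roots.


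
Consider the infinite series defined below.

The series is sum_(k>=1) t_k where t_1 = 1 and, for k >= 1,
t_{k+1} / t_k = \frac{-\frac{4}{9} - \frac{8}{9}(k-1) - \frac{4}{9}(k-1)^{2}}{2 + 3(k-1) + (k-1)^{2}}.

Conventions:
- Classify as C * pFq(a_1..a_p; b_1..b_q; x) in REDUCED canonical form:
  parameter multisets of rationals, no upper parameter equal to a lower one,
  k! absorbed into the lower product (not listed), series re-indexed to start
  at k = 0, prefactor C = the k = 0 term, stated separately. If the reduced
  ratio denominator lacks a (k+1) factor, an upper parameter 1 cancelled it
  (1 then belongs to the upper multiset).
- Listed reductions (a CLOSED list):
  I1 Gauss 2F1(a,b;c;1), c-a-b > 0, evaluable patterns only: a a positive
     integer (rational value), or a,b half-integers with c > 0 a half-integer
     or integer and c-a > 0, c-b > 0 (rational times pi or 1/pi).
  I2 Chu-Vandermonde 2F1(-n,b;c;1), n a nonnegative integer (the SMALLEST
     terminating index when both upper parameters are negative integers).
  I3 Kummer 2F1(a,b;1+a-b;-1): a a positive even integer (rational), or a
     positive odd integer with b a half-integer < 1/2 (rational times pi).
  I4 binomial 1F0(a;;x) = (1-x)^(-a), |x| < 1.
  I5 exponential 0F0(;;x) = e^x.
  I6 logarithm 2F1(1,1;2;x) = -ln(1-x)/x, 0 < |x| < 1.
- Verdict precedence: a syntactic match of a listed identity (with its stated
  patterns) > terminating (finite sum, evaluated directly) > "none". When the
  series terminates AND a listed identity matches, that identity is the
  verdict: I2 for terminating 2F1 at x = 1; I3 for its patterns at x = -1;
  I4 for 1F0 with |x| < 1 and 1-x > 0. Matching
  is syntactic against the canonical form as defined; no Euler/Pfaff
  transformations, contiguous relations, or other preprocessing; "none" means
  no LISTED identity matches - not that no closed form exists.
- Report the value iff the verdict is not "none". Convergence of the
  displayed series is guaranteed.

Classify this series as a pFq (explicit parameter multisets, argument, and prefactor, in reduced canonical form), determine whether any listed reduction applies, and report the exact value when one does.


This is 1 * 2F1(1, 1; 2; -\frac{4}{9}) in reduced canonical form. Verdict: the I6 logarithm reduction fires (the logarithm: parameters (1,1;2), x = -\frac{4}{9}). Sum: \frac{9}{4} \cdot \ln\left(\frac{13}{9}\right).

Key step: t_0 being 1, the expanded ratio factors over Q; prefactor 1, roots give parameters.
Term ratio: r(k) = -\frac{4}{9} * (k+1) (k+1) / [(k+2) (k+1)] - rational in k, leading ratio -\frac{4}{9}; with t_0 = 1, classification follows.


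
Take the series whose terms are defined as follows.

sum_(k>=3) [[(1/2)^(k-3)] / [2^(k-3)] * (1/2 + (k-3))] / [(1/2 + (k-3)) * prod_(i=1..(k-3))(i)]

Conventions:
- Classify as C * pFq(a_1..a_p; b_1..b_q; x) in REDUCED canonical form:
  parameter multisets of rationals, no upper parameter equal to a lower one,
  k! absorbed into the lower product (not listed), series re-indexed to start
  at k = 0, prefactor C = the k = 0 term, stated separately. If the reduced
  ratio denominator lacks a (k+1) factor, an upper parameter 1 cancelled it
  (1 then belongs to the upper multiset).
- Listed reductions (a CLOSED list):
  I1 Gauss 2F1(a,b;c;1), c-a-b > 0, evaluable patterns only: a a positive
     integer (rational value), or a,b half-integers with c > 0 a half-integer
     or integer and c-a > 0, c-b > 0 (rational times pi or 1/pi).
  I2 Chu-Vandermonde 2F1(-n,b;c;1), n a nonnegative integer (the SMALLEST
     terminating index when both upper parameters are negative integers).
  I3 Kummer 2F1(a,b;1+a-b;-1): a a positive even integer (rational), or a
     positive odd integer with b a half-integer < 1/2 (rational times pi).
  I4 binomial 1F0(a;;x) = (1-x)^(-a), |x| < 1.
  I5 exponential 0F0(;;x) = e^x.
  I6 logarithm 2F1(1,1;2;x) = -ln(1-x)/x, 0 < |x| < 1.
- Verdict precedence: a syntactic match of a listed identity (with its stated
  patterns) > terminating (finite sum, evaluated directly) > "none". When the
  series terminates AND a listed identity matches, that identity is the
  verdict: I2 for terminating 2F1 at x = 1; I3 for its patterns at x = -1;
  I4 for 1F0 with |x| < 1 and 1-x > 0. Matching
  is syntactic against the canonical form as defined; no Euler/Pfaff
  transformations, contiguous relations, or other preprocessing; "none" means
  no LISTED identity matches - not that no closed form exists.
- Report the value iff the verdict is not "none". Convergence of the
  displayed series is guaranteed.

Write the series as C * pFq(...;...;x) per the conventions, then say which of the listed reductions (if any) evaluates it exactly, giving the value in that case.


This is 1 * 0F0(-; -; 1/4) in reduced canonical form. Verdict: the I5 exponential reduction matches (the 0F0 exponential series at x = 1/4). Its exact value is e^(1/4).

Structural cue: with t_0 = 1, the factor k + 1/2 cancels (top and bottom), leaving C = 1, x = 1/4.
Term ratio: r(k) = (1/4) * 1 / [(k+1)] - rational in k, leading ratio (1/4); with t_0 = 1, classification follows.


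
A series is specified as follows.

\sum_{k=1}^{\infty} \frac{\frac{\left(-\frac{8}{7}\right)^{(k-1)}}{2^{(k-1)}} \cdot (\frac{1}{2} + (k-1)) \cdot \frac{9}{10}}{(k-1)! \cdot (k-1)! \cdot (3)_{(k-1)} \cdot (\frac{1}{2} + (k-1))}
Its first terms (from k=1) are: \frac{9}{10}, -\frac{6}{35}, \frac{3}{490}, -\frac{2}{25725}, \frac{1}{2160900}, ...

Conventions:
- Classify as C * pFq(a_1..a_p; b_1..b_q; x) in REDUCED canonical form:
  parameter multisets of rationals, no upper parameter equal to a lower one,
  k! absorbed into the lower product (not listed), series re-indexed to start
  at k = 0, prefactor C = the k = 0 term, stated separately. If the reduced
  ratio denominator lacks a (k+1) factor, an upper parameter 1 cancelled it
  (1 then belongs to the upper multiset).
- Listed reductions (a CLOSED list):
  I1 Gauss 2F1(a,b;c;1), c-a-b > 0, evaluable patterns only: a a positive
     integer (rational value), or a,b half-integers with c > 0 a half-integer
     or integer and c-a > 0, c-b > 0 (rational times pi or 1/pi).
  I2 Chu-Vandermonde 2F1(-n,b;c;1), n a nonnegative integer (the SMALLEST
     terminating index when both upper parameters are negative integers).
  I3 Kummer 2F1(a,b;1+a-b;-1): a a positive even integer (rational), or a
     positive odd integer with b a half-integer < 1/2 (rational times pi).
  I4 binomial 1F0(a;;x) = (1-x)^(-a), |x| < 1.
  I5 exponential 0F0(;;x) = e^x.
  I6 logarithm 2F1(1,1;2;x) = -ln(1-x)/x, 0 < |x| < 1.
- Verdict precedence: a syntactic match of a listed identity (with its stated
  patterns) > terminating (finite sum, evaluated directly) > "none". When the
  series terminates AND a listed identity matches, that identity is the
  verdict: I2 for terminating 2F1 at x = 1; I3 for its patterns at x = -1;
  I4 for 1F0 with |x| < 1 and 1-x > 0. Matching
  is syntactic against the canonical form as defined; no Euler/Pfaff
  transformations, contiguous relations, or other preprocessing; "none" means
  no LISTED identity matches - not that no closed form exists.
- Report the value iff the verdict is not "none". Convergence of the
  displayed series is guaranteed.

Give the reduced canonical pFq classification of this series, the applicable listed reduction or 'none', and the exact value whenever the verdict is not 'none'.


Key step: t_0 being \frac{9}{10}, the denominator's factorial ratio (C = 9/10, x = -4/7) is a lower Pochhammer.
Term ratio: r(k) = -\frac{4}{7} * 1 / [(k+1) (k+3) (k+1)] - poly over poly, x = -\frac{4}{7} from leading terms; C = \frac{9}{10} at k = 0.

Classification (C = \frac{9}{10}): 0F2 with upper {-}, lower {1, 3}, argument x = -\frac{4}{7}. Verdict: no listed reduction: x = -\frac{4}{7} and upper {-} fail every I1-I6 pattern.


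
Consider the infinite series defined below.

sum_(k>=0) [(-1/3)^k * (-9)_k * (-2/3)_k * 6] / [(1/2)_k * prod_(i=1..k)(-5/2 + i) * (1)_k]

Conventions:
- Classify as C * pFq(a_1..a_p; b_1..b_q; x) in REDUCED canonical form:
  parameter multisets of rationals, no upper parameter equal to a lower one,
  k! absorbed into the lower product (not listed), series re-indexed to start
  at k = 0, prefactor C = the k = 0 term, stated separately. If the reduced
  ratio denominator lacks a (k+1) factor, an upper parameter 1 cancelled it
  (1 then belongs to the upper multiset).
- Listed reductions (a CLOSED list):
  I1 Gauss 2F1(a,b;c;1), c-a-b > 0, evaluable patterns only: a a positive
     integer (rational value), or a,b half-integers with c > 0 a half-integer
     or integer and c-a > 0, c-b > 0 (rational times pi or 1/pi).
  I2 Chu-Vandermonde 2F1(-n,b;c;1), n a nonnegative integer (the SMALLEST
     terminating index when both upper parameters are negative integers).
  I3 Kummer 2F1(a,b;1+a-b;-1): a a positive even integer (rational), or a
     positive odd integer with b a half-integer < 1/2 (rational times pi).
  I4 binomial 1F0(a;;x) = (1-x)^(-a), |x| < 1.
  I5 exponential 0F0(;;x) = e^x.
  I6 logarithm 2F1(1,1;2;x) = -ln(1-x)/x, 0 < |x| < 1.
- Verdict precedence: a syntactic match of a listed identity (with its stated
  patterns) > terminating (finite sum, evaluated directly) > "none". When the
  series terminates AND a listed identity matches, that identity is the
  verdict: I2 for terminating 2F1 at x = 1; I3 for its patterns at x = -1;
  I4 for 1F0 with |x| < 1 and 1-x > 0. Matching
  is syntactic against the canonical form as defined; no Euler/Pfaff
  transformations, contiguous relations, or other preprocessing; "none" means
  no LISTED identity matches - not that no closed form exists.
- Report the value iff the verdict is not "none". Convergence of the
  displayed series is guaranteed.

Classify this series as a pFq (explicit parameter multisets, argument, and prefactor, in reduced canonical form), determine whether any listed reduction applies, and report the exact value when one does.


Canonical form: C = 6 times 2F2 with upper {-9, -2/3}, lower {-3/2, 1/2}, x = -1/3. Verdict: terminating - the sum ends at index 9 because -9 is a negative integer; exact evaluation follows. Value: 10796258028165294838/3965035323395171025.

Key observation: with t_0 = 6, (1)_k (C = 6) is k! itself.
Term ratio: r(k) = (-1/3) * (k-9) (k-2/3) / [(k-3/2) (k+1/2) (k+1)] - rational; roots negated = parameters, x = (-1/3), C = 6.


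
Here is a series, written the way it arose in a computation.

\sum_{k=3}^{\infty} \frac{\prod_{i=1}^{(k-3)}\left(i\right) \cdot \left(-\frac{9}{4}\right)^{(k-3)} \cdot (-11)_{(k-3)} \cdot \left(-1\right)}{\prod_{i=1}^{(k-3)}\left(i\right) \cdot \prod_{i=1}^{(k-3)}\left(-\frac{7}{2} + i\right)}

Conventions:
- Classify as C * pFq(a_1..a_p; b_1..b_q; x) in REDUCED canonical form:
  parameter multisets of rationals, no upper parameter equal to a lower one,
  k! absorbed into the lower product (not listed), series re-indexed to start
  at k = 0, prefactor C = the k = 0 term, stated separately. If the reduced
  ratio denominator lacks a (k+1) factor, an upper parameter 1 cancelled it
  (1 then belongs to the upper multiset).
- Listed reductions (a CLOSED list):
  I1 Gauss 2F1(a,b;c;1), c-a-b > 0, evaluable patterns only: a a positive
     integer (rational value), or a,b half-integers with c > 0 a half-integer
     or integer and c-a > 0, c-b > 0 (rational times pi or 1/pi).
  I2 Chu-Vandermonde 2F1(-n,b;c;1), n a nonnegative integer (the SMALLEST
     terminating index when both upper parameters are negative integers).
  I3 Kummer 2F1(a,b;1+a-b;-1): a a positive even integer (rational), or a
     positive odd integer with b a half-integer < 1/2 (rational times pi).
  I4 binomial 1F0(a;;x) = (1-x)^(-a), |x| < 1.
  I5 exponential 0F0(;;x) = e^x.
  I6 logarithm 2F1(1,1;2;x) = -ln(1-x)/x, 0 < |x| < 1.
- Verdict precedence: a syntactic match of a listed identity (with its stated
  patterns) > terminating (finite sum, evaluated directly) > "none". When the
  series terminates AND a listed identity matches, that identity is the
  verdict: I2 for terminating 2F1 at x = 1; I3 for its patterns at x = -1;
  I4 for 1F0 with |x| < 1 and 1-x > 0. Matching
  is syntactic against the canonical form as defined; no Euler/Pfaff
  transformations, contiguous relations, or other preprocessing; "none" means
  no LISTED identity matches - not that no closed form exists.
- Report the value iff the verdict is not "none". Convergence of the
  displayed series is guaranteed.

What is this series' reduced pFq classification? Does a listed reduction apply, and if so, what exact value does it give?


x = -\frac{9}{4} here; the reduced form reads 2F1, upper {-11, 1}, lower {-\frac{5}{2}}, C = -1. Verdict: terminating. With -11 upstairs the series is a 12-term polynomial sum; evaluated term by term. Hence: \frac{12687011051}{40}.

Key observation: t_0 being -1, the product of the first k integers (C = -1) is k!.
Term ratio: r(k) = -\frac{9}{4} * (k-11) (k+1) / [(k-\frac{5}{2}) (k+1)] - rational in k, leading ratio -\frac{9}{4}; with t_0 = -1, classification follows.


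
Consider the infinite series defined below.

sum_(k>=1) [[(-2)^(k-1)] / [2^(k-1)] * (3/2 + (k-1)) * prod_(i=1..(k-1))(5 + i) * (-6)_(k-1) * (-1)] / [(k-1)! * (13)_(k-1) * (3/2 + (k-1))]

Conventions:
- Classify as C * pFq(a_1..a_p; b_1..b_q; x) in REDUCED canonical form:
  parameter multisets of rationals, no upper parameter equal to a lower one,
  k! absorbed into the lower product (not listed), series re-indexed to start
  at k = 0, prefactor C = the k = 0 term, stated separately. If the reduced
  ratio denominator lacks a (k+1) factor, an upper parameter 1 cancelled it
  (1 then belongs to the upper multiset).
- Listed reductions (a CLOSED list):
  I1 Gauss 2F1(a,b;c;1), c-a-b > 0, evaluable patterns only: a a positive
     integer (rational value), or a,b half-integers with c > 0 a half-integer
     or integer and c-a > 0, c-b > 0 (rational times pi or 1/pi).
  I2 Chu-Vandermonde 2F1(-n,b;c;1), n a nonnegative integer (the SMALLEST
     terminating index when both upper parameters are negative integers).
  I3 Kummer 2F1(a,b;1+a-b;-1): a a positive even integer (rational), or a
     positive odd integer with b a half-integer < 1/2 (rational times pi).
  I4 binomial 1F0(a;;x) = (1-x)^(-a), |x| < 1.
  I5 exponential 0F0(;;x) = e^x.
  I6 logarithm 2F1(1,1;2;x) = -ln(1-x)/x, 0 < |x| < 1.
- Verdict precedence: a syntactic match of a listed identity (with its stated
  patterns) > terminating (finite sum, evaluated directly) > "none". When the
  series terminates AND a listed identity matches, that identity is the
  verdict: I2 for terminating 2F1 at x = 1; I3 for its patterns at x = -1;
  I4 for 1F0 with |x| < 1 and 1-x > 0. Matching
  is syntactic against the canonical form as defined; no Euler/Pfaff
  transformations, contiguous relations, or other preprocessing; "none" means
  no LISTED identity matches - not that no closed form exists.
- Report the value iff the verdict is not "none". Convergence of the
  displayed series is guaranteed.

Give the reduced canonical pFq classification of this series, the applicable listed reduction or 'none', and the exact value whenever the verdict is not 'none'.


Prefactor -1, argument -1: 2F1 with upper {-6, 6} over lower {13}. Verdict at x = -1: Kummer (I3) matches (x = -1; c = 13 equals 1+a-b for upper {-6, 6}: listed pattern). Hence: -11.

First insight: t_0 being -1, the running product (C = -1) telescopes to a rising factorial.
Ratio: r(k) = (-1) * (k-6) (k+6) / [(k+13) (k+1)] - rational in k, leading ratio (-1); with t_0 = -1, classification follows.


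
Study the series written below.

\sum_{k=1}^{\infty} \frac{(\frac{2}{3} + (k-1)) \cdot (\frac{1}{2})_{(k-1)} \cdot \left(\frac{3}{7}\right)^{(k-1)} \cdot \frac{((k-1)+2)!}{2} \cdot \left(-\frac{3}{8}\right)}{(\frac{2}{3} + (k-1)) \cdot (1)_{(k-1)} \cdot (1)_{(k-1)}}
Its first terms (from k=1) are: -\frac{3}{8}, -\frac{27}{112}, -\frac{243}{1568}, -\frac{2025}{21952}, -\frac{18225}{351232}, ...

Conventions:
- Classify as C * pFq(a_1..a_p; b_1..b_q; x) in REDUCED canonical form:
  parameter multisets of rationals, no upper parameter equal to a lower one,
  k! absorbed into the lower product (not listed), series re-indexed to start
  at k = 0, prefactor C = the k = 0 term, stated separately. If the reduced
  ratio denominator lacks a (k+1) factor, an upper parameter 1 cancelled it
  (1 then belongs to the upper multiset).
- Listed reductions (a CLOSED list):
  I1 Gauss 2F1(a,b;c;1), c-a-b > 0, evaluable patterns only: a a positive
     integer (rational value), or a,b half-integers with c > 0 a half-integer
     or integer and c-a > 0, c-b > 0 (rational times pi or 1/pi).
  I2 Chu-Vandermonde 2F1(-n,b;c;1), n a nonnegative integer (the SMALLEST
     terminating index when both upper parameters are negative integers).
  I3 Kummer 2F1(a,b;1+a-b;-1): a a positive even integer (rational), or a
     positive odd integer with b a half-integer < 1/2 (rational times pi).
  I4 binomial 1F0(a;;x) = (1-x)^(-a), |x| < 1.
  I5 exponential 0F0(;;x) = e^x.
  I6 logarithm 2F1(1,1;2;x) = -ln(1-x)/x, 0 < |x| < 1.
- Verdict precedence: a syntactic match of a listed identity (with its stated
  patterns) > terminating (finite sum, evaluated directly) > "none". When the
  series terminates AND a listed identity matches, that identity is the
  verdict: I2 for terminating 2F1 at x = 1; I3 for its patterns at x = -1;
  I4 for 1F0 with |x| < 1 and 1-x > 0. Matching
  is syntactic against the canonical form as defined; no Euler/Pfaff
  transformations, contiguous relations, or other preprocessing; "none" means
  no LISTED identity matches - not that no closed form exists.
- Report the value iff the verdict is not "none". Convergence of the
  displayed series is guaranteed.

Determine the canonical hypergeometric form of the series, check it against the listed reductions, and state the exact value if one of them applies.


The series (x = \frac{3}{7}) is 2F1: upper {\frac{1}{2}, 3}, lower {1}, prefactor -\frac{3}{8}. Verdict: none. A 2F1 with upper {\frac{1}{2}, 3} fits none of I1-I6 at x = \frac{3}{7}; the sum runs forever.

First insight: t_0 = -\frac{3}{8} here, and the factorial ratio (C = -3/8) (k+a-1)!/(a-1)! is a rising factorial (a)_k.
Consecutive-term ratio: r(k) = \frac{3}{7} * (k+\frac{1}{2}) (k+3) / [(k+1) (k+1)] - rational in k. x = \frac{3}{7}; t_0 = -\frac{3}{8}; negate the roots.


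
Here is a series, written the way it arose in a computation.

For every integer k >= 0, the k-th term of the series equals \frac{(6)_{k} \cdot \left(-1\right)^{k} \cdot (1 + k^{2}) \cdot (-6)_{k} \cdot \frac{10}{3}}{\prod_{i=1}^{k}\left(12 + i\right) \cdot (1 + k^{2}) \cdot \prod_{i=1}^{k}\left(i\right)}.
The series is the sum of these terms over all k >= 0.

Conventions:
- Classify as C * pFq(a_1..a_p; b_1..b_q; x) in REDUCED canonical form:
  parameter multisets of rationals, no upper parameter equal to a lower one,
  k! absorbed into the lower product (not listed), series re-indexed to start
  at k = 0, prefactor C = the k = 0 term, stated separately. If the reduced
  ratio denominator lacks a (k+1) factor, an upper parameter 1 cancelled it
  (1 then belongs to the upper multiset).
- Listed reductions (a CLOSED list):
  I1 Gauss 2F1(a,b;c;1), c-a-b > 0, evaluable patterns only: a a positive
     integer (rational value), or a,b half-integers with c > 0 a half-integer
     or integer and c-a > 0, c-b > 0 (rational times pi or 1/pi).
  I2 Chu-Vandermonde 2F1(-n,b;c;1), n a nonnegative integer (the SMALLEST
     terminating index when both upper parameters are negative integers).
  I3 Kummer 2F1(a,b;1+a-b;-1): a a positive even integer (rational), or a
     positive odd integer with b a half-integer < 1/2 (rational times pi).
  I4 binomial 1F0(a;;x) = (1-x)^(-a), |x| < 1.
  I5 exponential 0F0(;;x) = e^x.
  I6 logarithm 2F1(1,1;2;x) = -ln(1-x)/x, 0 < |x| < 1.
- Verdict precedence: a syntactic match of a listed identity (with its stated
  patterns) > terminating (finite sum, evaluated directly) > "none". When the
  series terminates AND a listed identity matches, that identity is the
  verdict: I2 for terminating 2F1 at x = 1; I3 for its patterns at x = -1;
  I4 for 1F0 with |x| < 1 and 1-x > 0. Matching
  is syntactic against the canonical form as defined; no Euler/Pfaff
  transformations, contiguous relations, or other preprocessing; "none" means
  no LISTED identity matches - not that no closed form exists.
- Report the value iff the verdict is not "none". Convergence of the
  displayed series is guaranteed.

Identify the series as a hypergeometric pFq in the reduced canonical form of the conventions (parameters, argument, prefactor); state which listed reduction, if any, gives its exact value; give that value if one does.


The series (x = -1) is 2F1: upper {-6, 6}, lower {13}, prefactor \frac{10}{3}. Verdict: Kummer's theorem (I3) fires (x = -1; c = 13 equals 1+a-b for upper {-6, 6}: listed pattern). Exact value: \frac{110}{3}.

Key step: x = -1 and the product of the first k integers (C = 10/3, x = -1) is k!.
Consecutive-term ratio: r(k) = -1 * (k-6) (k+6) / [(k+13) (k+1)] - poly over poly, x = -1 from leading terms; C = \frac{10}{3} at k = 0.


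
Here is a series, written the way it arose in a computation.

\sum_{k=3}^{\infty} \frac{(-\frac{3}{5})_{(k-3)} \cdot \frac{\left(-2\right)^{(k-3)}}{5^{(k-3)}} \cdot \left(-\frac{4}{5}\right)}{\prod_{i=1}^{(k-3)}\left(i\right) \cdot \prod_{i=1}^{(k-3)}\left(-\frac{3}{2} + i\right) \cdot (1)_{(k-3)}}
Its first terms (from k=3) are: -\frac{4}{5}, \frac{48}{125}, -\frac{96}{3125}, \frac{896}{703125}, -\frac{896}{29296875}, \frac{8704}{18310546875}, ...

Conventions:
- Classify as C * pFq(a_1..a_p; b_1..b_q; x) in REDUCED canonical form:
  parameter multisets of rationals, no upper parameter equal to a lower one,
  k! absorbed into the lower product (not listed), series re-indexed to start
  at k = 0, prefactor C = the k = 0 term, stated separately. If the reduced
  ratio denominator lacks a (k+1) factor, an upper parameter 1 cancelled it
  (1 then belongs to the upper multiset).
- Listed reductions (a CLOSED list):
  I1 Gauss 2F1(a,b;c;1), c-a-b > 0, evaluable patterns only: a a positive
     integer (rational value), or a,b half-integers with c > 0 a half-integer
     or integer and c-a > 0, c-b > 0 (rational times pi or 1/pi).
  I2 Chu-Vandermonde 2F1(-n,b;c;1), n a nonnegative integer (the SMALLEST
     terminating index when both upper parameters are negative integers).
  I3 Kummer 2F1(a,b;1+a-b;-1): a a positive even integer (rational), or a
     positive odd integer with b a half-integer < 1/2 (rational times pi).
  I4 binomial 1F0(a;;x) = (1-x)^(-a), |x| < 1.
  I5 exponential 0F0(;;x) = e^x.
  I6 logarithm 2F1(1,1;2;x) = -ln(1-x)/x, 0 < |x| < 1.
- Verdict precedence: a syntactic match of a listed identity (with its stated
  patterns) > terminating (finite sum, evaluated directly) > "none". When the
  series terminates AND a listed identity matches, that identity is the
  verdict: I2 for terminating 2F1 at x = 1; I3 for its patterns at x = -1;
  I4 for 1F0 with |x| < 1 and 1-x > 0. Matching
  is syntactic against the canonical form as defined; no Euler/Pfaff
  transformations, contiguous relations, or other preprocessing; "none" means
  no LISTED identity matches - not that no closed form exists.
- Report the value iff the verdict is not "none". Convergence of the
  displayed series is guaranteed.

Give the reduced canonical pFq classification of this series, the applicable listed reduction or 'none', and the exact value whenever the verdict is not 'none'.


Classification (C = -\frac{4}{5}): 1F2 with upper {-\frac{3}{5}}, lower {-\frac{1}{2}, 1}, argument x = -\frac{2}{5}. Verdict: no listed reduction: x = -\frac{2}{5} and upper {-\frac{3}{5}} fail every I1-I6 pattern.

Key step: with t_0 = -\frac{4}{5}, the two geometric factors (prefactor -4/5) combine into one argument.
Ratio: r(k) = -\frac{2}{5} * (k-\frac{3}{5}) / [(k-\frac{1}{2}) (k+1) (k+1)] - rational; roots negated = parameters, x = -\frac{2}{5}, C = -\frac{4}{5}.
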